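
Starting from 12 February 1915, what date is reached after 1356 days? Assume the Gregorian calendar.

+365 (one year) → Feb 12, 1916 (991 left).
+366 (one year; includes Feb 29, 1916) → Feb 12, 1917 (625 left).
+365 (one year) → Feb 12, 1918 (260 left).
Feb has 28 days: +17 → Mar 1, 1918 (243 left).
Mar has 31 days: +31 → Apr 1, 1918 (212 left).
Apr has 30 days: +30 → May 1, 1918 (182 left).
May has 31 days: +31 → Jun 1, 1918 (151 left).
Jun has 30 days: +30 → Jul 1, 1918 (121 left).
Jul has 31 days: +31 → Aug 1, 1918 (90 left).
Aug has 31 days: +31 → Sep 1, 1918 (59 left).
Sep has 30 days: +30 → Oct 1, 1918 (29 left).
+29 → Oct 30, 1918.

October 30, 1918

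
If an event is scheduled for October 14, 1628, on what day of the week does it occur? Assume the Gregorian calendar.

Saturday

Doomsday rule: the anchor day for the 1600s is Tuesday. For year 28: 28÷12 = 2 r 4, and 4÷4 = 1, so 2+4+1 = 7.
Tuesday + 7 ≡ Tuesday — that's 1628's doomsday.
In October the doomsday date is Oct 10.
Oct 14 is 4 days after Oct 10; 4 mod 7 = 4, so Tuesday + 4 = Saturday.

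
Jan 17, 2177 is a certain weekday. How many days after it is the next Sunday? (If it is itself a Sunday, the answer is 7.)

Jan 17, 2177 is a Friday.
From Friday to the next Sunday is 2 days.

2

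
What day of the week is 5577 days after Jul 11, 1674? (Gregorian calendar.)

First find the weekday of Jul 11, 1674. Doomsday rule: the anchor day for the 1600s is Tuesday. For year 74: 74÷12 = 6 r 2, and 2÷4 = 0, so 6+2+0 = 8.
Tuesday + 8 ≡ Wednesday — that's 1674's doomsday.
In July the doomsday date is Jul 11.
Jul 11 is the doomsday itself: Wednesday.
5577 mod 7 = 5, so 5577 days after a Wednesday is Wednesday + 5 = Monday.

Monday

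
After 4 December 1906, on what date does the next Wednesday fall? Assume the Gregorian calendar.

Dec 4, 1906 is a Tuesday.
From Tuesday to the next Wednesday is 1 day.
Dec 4, 1906 + 1 = Dec 5, 1906.

December 5, 1906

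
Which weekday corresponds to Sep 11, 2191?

Sunday

Doomsday rule: the anchor day for the 2100s is Sunday. For year 91: 91÷12 = 7 r 7, and 7÷4 = 1, so 7+7+1 = 15.
Sunday + 15 ≡ Monday — that's 2191's doomsday.
In September the doomsday date is Sep 5.
Sep 11 is 6 days after Sep 5; 6 mod 7 = 6, so Monday + 6 = Sunday.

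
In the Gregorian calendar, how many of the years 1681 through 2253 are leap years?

138

Multiples of 4 in [1681,2253]: 143.
Of those, multiples of 100: 6 (not leap unless ÷400).
Multiples of 400: 1.
Leap years = 143 − 6 + 1 = 138.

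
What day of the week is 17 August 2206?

Doomsday rule: the anchor day for the 2200s is Friday. For year 06: 6÷12 = 0 r 6, and 6÷4 = 1, so 0+6+1 = 7.
Friday + 7 ≡ Friday — that's 2206's doomsday.
In August the doomsday date is Aug 8.
Aug 17 is 9 days after Aug 8; 9 mod 7 = 2, so Friday + 2 = Sunday.

Sunday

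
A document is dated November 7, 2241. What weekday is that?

Sunday

Doomsday rule: the anchor day for the 2200s is Friday. For year 41: 41÷12 = 3 r 5, and 5÷4 = 1, so 3+5+1 = 9.
Friday + 9 ≡ Sunday — that's 2241's doomsday.
In November the doomsday date is Nov 7.
Nov 7 is the doomsday itself: Sunday.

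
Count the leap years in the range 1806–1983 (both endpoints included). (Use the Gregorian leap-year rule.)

43

Multiples of 4 in [1806,1983]: 44.
Of those, multiples of 100: 1 (not leap unless ÷400).
Multiples of 400: 0.
Leap years = 44 − 1 + 0 = 43.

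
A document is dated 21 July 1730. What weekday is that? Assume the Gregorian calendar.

Friday

Doomsday rule: the anchor day for the 1700s is Sunday. For year 30: 30÷12 = 2 r 6, and 6÷4 = 1, so 2+6+1 = 9.
Sunday + 9 ≡ Tuesday — that's 1730's doomsday.
In July the doomsday date is Jul 11.
Jul 21 is 10 days after Jul 11; 10 mod 7 = 3, so Tuesday + 3 = Friday.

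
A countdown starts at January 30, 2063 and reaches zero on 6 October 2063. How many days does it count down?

Jan 30, 2063 → Feb 28, 2063: 29 days (January has 31).
Feb 28, 2063 → Mar 28, 2063: 28 days (February has 28).
Mar 28, 2063 → Apr 28, 2063: 31 days (March has 31).
Apr 28, 2063 → May 28, 2063: 30 days (April has 30).
May 28, 2063 → Jun 28, 2063: 31 days (May has 31).
Jun 28, 2063 → Jul 28, 2063: 30 days (June has 30).
Jul 28, 2063 → Aug 28, 2063: 31 days (July has 31).
Aug 28, 2063 → Sep 28, 2063: 31 days (August has 31).
Sep 28, 2063 → Oct 6, 2063: 8 days.
Total: 249 days.

249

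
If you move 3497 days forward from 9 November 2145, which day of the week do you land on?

Saturday

First find the weekday of Nov 9, 2145. Doomsday rule: the anchor day for the 2100s is Sunday. For year 45: 45÷12 = 3 r 9, and 9÷4 = 2, so 3+9+2 = 14.
Sunday + 14 ≡ Sunday — that's 2145's doomsday.
In November the doomsday date is Nov 7.
Nov 9 is 2 days after Nov 7; 2 mod 7 = 2, so Sunday + 2 = Tuesday.
3497 mod 7 = 4, so 3497 days after a Tuesday is Tuesday + 4 = Saturday.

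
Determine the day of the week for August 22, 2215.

Tuesday

Doomsday rule: the anchor day for the 2200s is Friday. For year 15: 15÷12 = 1 r 3, and 3÷4 = 0, so 1+3+0 = 4.
Friday + 4 ≡ Tuesday — that's 2215's doomsday.
In August the doomsday date is Aug 8.
Aug 22 is 14 days after Aug 8; 14 mod 7 = 0, so Tuesday + 0 = Tuesday.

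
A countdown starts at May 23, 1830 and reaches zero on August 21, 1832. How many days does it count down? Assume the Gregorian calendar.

May 23, 1830 → May 23, 1831: 365 days.
May 23, 1831 → May 23, 1832: 366 days (Feb 29, 1832 is in that span).
May 23, 1832 → Jun 23, 1832: 31 days (May has 31).
Jun 23, 1832 → Jul 23, 1832: 30 days (June has 30).
Jul 23, 1832 → Aug 21, 1832: 29 days.
Total: 821 days.

821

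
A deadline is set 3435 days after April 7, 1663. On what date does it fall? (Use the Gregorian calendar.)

September 1, 1672

+366 (one year; includes Feb 29, 1664) → Apr 7, 1664 (3069 left).
+365 (one year) → Apr 7, 1665 (2704 left).
+365 (one year) → Apr 7, 1666 (2339 left).
+365 (one year) → Apr 7, 1667 (1974 left).
+366 (one year; includes Feb 29, 1668) → Apr 7, 1668 (1608 left).
+365 (one year) → Apr 7, 1669 (1243 left).
+365 (one year) → Apr 7, 1670 (878 left).
+365 (one year) → Apr 7, 1671 (513 left).
+366 (one year; includes Feb 29, 1672) → Apr 7, 1672 (147 left).
Apr has 30 days: +24 → May 1, 1672 (123 left).
May has 31 days: +31 → Jun 1, 1672 (92 left).
Jun has 30 days: +30 → Jul 1, 1672 (62 left).
Jul has 31 days: +31 → Aug 1, 1672 (31 left).
Aug has 31 days: +31 → Sep 1, 1672 (0 left).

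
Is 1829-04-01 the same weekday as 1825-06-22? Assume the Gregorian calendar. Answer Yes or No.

Yes

From Jun 22, 1825 to Apr 1, 1829 is 1379 days.
1379 mod 7 = 0, so they are the same weekday.
(Jun 22, 1825 is a Wednesday; Apr 1, 1829 is a Wednesday.)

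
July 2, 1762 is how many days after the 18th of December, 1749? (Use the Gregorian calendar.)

Dec 18, 1749 → Dec 18, 1750: 365 days.
Dec 18, 1750 → Dec 18, 1751: 365 days.
Dec 18, 1751 → Dec 18, 1752: 366 days (Feb 29, 1752 is in that span).
Dec 18, 1752 → Dec 18, 1753: 365 days.
Dec 18, 1753 → Dec 18, 1754: 365 days.
Dec 18, 1754 → Dec 18, 1755: 365 days.
Dec 18, 1755 → Dec 18, 1756: 366 days (Feb 29, 1756 is in that span).
Dec 18, 1756 → Dec 18, 1757: 365 days.
Dec 18, 1757 → Dec 18, 1758: 365 days.
Dec 18, 1758 → Dec 18, 1759: 365 days.
Dec 18, 1759 → Dec 18, 1760: 366 days (Feb 29, 1760 is in that span).
Dec 18, 1760 → Dec 18, 1761: 365 days.
Dec 18, 1761 → Jan 18, 1762: 31 days (December has 31).
Jan 18, 1762 → Feb 18, 1762: 31 days (January has 31).
Feb 18, 1762 → Mar 18, 1762: 28 days (February has 28).
Mar 18, 1762 → Apr 18, 1762: 31 days (March has 31).
Apr 18, 1762 → May 18, 1762: 30 days (April has 30).
May 18, 1762 → Jun 18, 1762: 31 days (May has 31).
Jun 18, 1762 → Jul 2, 1762: 14 days.
Total: 4579 days.

4579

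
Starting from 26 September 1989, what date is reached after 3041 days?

January 23, 1998

+365 (one year) → Sep 26, 1990 (2676 left).
+365 (one year) → Sep 26, 1991 (2311 left).
+366 (one year; includes Feb 29, 1992) → Sep 26, 1992 (1945 left).
+365 (one year) → Sep 26, 1993 (1580 left).
+365 (one year) → Sep 26, 1994 (1215 left).
+365 (one year) → Sep 26, 1995 (850 left).
+366 (one year; includes Feb 29, 1996) → Sep 26, 1996 (484 left).
+365 (one year) → Sep 26, 1997 (119 left).
Sep has 30 days: +5 → Oct 1, 1997 (114 left).
Oct has 31 days: +31 → Nov 1, 1997 (83 left).
Nov has 30 days: +30 → Dec 1, 1997 (53 left).
Dec has 31 days: +31 → Jan 1, 1998 (22 left).
+22 → Jan 23, 1998.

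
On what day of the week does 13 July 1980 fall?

January 1, 1980 is a Tuesday.
Jan 1, 1980 → Feb 1, 1980: 31 days (January has 31).
Feb 1, 1980 → Mar 1, 1980: 29 days (February has 29).
Mar 1, 1980 → Apr 1, 1980: 31 days (March has 31).
Apr 1, 1980 → May 1, 1980: 30 days (April has 30).
May 1, 1980 → Jun 1, 1980: 31 days (May has 31).
Jun 1, 1980 → Jul 1, 1980: 30 days (June has 30).
Jul 1, 1980 → Jul 13, 1980: 12 days.
Total: 194 days.
194 mod 7 = 5, so Tuesday + 5 = Sunday.

Sunday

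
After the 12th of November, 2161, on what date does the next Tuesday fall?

November 17, 2161

Nov 12, 2161 is a Thursday.
From Thursday to the next Tuesday is 5 days.
Nov 12, 2161 + 5 = Nov 17, 2161.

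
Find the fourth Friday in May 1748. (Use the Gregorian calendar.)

May 24, 1748

May 1, 1748 is a Wednesday.
The first Friday is therefore May 3 (2 days later).
The fourth Friday is 3 + 3×7 = May 24.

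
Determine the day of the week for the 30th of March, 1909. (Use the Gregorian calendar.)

January 1, 1909 is a Friday.
Jan 1, 1909 → Feb 1, 1909: 31 days (January has 31).
Feb 1, 1909 → Mar 1, 1909: 28 days (February has 28).
Mar 1, 1909 → Mar 30, 1909: 29 days.
Total: 88 days.
88 mod 7 = 4, so Friday + 4 = Tuesday.

Tuesday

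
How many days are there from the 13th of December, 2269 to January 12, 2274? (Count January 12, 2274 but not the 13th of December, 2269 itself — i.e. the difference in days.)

Dec 13, 2269 → Dec 13, 2270: 365 days.
Dec 13, 2270 → Dec 13, 2271: 365 days.
Dec 13, 2271 → Dec 13, 2272: 366 days (Feb 29, 2272 is in that span).
Dec 13, 2272 → Jan 13, 2273: 31 days (December has 31).
Jan 13, 2273 → Feb 13, 2273: 31 days (January has 31).
Feb 13, 2273 → Mar 13, 2273: 28 days (February has 28).
Mar 13, 2273 → Apr 13, 2273: 31 days (March has 31).
Apr 13, 2273 → May 13, 2273: 30 days (April has 30).
May 13, 2273 → Jun 13, 2273: 31 days (May has 31).
Jun 13, 2273 → Jul 13, 2273: 30 days (June has 30).
Jul 13, 2273 → Aug 13, 2273: 31 days (July has 31).
Aug 13, 2273 → Sep 13, 2273: 31 days (August has 31).
Sep 13, 2273 → Oct 13, 2273: 30 days (September has 30).
Oct 13, 2273 → Nov 13, 2273: 31 days (October has 31).
Nov 13, 2273 → Dec 13, 2273: 30 days (November has 30).
Dec 13, 2273 → Jan 12, 2274: 30 days.
Total: 1491 days.

1491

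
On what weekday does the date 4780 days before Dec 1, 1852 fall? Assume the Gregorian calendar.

Thursday

First find the weekday of Dec 1, 1852. Doomsday rule: the anchor day for the 1800s is Friday. For year 52: 52÷12 = 4 r 4, and 4÷4 = 1, so 4+4+1 = 9.
Friday + 9 ≡ Sunday — that's 1852's doomsday.
In December the doomsday date is Dec 12.
Dec 1 is 11 days before Dec 12; 11 mod 7 = 4, so Sunday − 4 = Wednesday.
4780 mod 7 = 6, so 4780 days before a Wednesday is Wednesday − 6 = Thursday.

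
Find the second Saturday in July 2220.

July 1, 2220 is a Saturday.
The first Saturday is therefore July 1 (same day).
The second Saturday is 1 + 1×7 = July 8.

July 8, 2220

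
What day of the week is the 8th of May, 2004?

Saturday

January 1, 2004 is a Thursday.
Jan 1, 2004 → Feb 1, 2004: 31 days (January has 31).
Feb 1, 2004 → Mar 1, 2004: 29 days (February has 29).
Mar 1, 2004 → Apr 1, 2004: 31 days (March has 31).
Apr 1, 2004 → May 1, 2004: 30 days (April has 30).
May 1, 2004 → May 8, 2004: 7 days.
Total: 128 days.
128 mod 7 = 2, so Thursday + 2 = Saturday.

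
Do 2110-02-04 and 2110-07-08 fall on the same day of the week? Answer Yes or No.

Yes

From Feb 4, 2110 to Jul 8, 2110 is 154 days.
154 mod 7 = 0, so they are the same weekday.
(Feb 4, 2110 is a Tuesday; Jul 8, 2110 is a Tuesday.)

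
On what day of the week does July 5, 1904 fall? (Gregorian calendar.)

January 1, 1904 is a Friday.
Jan 1, 1904 → Feb 1, 1904: 31 days (January has 31).
Feb 1, 1904 → Mar 1, 1904: 29 days (February has 29).
Mar 1, 1904 → Apr 1, 1904: 31 days (March has 31).
Apr 1, 1904 → May 1, 1904: 30 days (April has 30).
May 1, 1904 → Jun 1, 1904: 31 days (May has 31).
Jun 1, 1904 → Jul 1, 1904: 30 days (June has 30).
Jul 1, 1904 → Jul 5, 1904: 4 days.
Total: 186 days.
186 mod 7 = 4, so Friday + 4 = Tuesday.

Tuesday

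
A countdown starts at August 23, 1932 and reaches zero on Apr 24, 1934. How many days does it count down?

Aug 23, 1932 → Aug 23, 1933: 365 days.
Aug 23, 1933 → Sep 23, 1933: 31 days (August has 31).
Sep 23, 1933 → Oct 23, 1933: 30 days (September has 30).
Oct 23, 1933 → Nov 23, 1933: 31 days (October has 31).
Nov 23, 1933 → Dec 23, 1933: 30 days (November has 30).
Dec 23, 1933 → Jan 23, 1934: 31 days (December has 31).
Jan 23, 1934 → Feb 23, 1934: 31 days (January has 31).
Feb 23, 1934 → Mar 23, 1934: 28 days (February has 28).
Mar 23, 1934 → Apr 23, 1934: 31 days (March has 31).
Apr 23, 1934 → Apr 24, 1934: 1 days.
Total: 609 days.

609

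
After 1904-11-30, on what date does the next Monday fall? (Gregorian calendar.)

Nov 30, 1904 is a Wednesday.
From Wednesday to the next Monday is 5 days.
Nov 30, 1904 + 5 = Dec 5, 1904.

December 5, 1904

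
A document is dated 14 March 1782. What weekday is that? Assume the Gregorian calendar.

Doomsday rule: the anchor day for the 1700s is Sunday. For year 82: 82÷12 = 6 r 10, and 10÷4 = 2, so 6+10+2 = 18.
Sunday + 18 ≡ Thursday — that's 1782's doomsday.
In March the doomsday date is Mar 14.
Mar 14 is the doomsday itself: Thursday.

Thursday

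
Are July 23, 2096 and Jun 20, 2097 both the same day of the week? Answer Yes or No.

From Jul 23, 2096 to Jun 20, 2097 is 332 days.
332 mod 7 = 3, so they are different weekdays.
(Jul 23, 2096 is a Monday; Jun 20, 2097 is a Thursday.)

No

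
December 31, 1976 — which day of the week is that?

Friday

January 1, 1976 is a Thursday.
Jan 1, 1976 → Feb 1, 1976: 31 days (January has 31).
Feb 1, 1976 → Mar 1, 1976: 29 days (February has 29).
Mar 1, 1976 → Apr 1, 1976: 31 days (March has 31).
Apr 1, 1976 → May 1, 1976: 30 days (April has 30).
May 1, 1976 → Jun 1, 1976: 31 days (May has 31).
Jun 1, 1976 → Jul 1, 1976: 30 days (June has 30).
Jul 1, 1976 → Aug 1, 1976: 31 days (July has 31).
Aug 1, 1976 → Sep 1, 1976: 31 days (August has 31).
Sep 1, 1976 → Oct 1, 1976: 30 days (September has 30).
Oct 1, 1976 → Nov 1, 1976: 31 days (October has 31).
Nov 1, 1976 → Dec 1, 1976: 30 days (November has 30).
Dec 1, 1976 → Dec 31, 1976: 30 days.
Total: 365 days.
365 mod 7 = 1, so Thursday + 1 = Friday.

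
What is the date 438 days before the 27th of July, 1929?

May 15, 1928

−365 (one year) → Jul 27, 1928 (73 left).
−27 → Jun 30, 1928 (end of Jun, 30 days; 46 left).
−30 → May 31, 1928 (end of May, 31 days; 16 left).
−16 → May 15, 1928.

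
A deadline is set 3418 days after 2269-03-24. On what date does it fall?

+365 (one year) → Mar 24, 2270 (3053 left).
+365 (one year) → Mar 24, 2271 (2688 left).
+366 (one year; includes Feb 29, 2272) → Mar 24, 2272 (2322 left).
+365 (one year) → Mar 24, 2273 (1957 left).
+365 (one year) → Mar 24, 2274 (1592 left).
+365 (one year) → Mar 24, 2275 (1227 left).
+366 (one year; includes Feb 29, 2276) → Mar 24, 2276 (861 left).
+365 (one year) → Mar 24, 2277 (496 left).
+365 (one year) → Mar 24, 2278 (131 left).
Mar has 31 days: +8 → Apr 1, 2278 (123 left).
Apr has 30 days: +30 → May 1, 2278 (93 left).
May has 31 days: +31 → Jun 1, 2278 (62 left).
Jun has 30 days: +30 → Jul 1, 2278 (32 left).
Jul has 31 days: +31 → Aug 1, 2278 (1 left).
+1 → Aug 2, 2278.

August 2, 2278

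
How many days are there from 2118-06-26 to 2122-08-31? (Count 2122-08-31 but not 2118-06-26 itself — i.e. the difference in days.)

Jun 26, 2118 → Jun 26, 2119: 365 days.
Jun 26, 2119 → Jun 26, 2120: 366 days (Feb 29, 2120 is in that span).
Jun 26, 2120 → Jun 26, 2121: 365 days.
Jun 26, 2121 → Jun 26, 2122: 365 days.
Jun 26, 2122 → Jul 26, 2122: 30 days (June has 30).
Jul 26, 2122 → Aug 26, 2122: 31 days (July has 31).
Aug 26, 2122 → Aug 31, 2122: 5 days.
Total: 1527 days.

1527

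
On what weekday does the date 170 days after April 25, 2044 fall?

First find the weekday of Apr 25, 2044. Doomsday rule: the anchor day for the 2000s is Tuesday. For year 44: 44÷12 = 3 r 8, and 8÷4 = 2, so 3+8+2 = 13.
Tuesday + 13 ≡ Monday — that's 2044's doomsday.
In April the doomsday date is Apr 4.
Apr 25 is 21 days after Apr 4; 21 mod 7 = 0, so Monday + 0 = Monday.
170 mod 7 = 2, so 170 days after a Monday is Monday + 2 = Wednesday.

Wednesday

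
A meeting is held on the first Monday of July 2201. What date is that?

July 6, 2201

July 1, 2201 is a Wednesday.
The first Monday is therefore July 6 (5 days later).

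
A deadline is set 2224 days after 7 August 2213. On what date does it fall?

September 9, 2219

+365 (one year) → Aug 7, 2214 (1859 left).
+365 (one year) → Aug 7, 2215 (1494 left).
+366 (one year; includes Feb 29, 2216) → Aug 7, 2216 (1128 left).
+365 (one year) → Aug 7, 2217 (763 left).
+365 (one year) → Aug 7, 2218 (398 left).
Aug has 31 days: +25 → Sep 1, 2218 (373 left).
Sep has 30 days: +30 → Oct 1, 2218 (343 left).
Oct has 31 days: +31 → Nov 1, 2218 (312 left).
Nov has 30 days: +30 → Dec 1, 2218 (282 left).
Dec has 31 days: +31 → Jan 1, 2219 (251 left).
Jan has 31 days: +31 → Feb 1, 2219 (220 left).
Feb has 28 days: +28 → Mar 1, 2219 (192 left).
Mar has 31 days: +31 → Apr 1, 2219 (161 left).
Apr has 30 days: +30 → May 1, 2219 (131 left).
May has 31 days: +31 → Jun 1, 2219 (100 left).
Jun has 30 days: +30 → Jul 1, 2219 (70 left).
Jul has 31 days: +31 → Aug 1, 2219 (39 left).
Aug has 31 days: +31 → Sep 1, 2219 (8 left).
+8 → Sep 9, 2219.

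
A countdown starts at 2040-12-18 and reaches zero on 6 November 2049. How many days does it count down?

3245

Dec 18, 2040 → Dec 18, 2041: 365 days.
Dec 18, 2041 → Dec 18, 2042: 365 days.
Dec 18, 2042 → Dec 18, 2043: 365 days.
Dec 18, 2043 → Dec 18, 2044: 366 days (Feb 29, 2044 is in that span).
Dec 18, 2044 → Dec 18, 2045: 365 days.
Dec 18, 2045 → Dec 18, 2046: 365 days.
Dec 18, 2046 → Dec 18, 2047: 365 days.
Dec 18, 2047 → Dec 18, 2048: 366 days (Feb 29, 2048 is in that span).
Dec 18, 2048 → Jan 18, 2049: 31 days (December has 31).
Jan 18, 2049 → Feb 18, 2049: 31 days (January has 31).
Feb 18, 2049 → Mar 18, 2049: 28 days (February has 28).
Mar 18, 2049 → Apr 18, 2049: 31 days (March has 31).
Apr 18, 2049 → May 18, 2049: 30 days (April has 30).
May 18, 2049 → Jun 18, 2049: 31 days (May has 31).
Jun 18, 2049 → Jul 18, 2049: 30 days (June has 30).
Jul 18, 2049 → Aug 18, 2049: 31 days (July has 31).
Aug 18, 2049 → Sep 18, 2049: 31 days (August has 31).
Sep 18, 2049 → Oct 18, 2049: 30 days (September has 30).
Oct 18, 2049 → Nov 6, 2049: 19 days.
Total: 3245 days.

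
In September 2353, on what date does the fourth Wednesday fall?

September 1, 2353 is a Tuesday.
The first Wednesday is therefore September 2 (1 days later).
The fourth Wednesday is 2 + 3×7 = September 23.

September 23, 2353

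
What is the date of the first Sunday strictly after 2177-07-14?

July 20, 2177

Jul 14, 2177 is a Monday.
From Monday to the next Sunday is 6 days.
Jul 14, 2177 + 6 = Jul 20, 2177.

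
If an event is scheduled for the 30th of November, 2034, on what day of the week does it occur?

Doomsday rule: the anchor day for the 2000s is Tuesday. For year 34: 34÷12 = 2 r 10, and 10÷4 = 2, so 2+10+2 = 14.
Tuesday + 14 ≡ Tuesday — that's 2034's doomsday.
In November the doomsday date is Nov 7.
Nov 30 is 23 days after Nov 7; 23 mod 7 = 2, so Tuesday + 2 = Thursday.

Thursday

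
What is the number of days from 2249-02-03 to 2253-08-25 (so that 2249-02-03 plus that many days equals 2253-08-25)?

1664

Feb 3, 2249 → Feb 3, 2250: 365 days.
Feb 3, 2250 → Feb 3, 2251: 365 days.
Feb 3, 2251 → Feb 3, 2252: 365 days.
Feb 3, 2252 → Feb 3, 2253: 366 days (Feb 29, 2252 is in that span).
Feb 3, 2253 → Mar 3, 2253: 28 days (February has 28).
Mar 3, 2253 → Apr 3, 2253: 31 days (March has 31).
Apr 3, 2253 → May 3, 2253: 30 days (April has 30).
May 3, 2253 → Jun 3, 2253: 31 days (May has 31).
Jun 3, 2253 → Jul 3, 2253: 30 days (June has 30).
Jul 3, 2253 → Aug 3, 2253: 31 days (July has 31).
Aug 3, 2253 → Aug 25, 2253: 22 days.
Total: 1664 days.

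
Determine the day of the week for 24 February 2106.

Wednesday

Doomsday rule: the anchor day for the 2100s is Sunday. For year 06: 6÷12 = 0 r 6, and 6÷4 = 1, so 0+6+1 = 7.
Sunday + 7 ≡ Sunday — that's 2106's doomsday.
In February the doomsday date is Feb 28 (2106 is not a leap year).
Feb 24 is 4 days before Feb 28; 4 mod 7 = 4, so Sunday − 4 = Wednesday.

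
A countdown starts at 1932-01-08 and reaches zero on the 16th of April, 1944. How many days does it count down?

Jan 8, 1932 → Jan 8, 1933: 366 days (Feb 29, 1932 is in that span).
Jan 8, 1933 → Jan 8, 1934: 365 days.
Jan 8, 1934 → Jan 8, 1935: 365 days.
Jan 8, 1935 → Jan 8, 1936: 365 days.
Jan 8, 1936 → Jan 8, 1937: 366 days (Feb 29, 1936 is in that span).
Jan 8, 1937 → Jan 8, 1938: 365 days.
Jan 8, 1938 → Jan 8, 1939: 365 days.
Jan 8, 1939 → Jan 8, 1940: 365 days.
Jan 8, 1940 → Jan 8, 1941: 366 days (Feb 29, 1940 is in that span).
Jan 8, 1941 → Jan 8, 1942: 365 days.
Jan 8, 1942 → Jan 8, 1943: 365 days.
Jan 8, 1943 → Jan 8, 1944: 365 days.
Jan 8, 1944 → Feb 8, 1944: 31 days (January has 31).
Feb 8, 1944 → Mar 8, 1944: 29 days (February has 29).
Mar 8, 1944 → Apr 8, 1944: 31 days (March has 31).
Apr 8, 1944 → Apr 16, 1944: 8 days.
Total: 4482 days.

4482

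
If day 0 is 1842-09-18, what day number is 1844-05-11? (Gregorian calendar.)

Sep 18, 1842 → Sep 18, 1843: 365 days.
Sep 18, 1843 → Oct 18, 1843: 30 days (September has 30).
Oct 18, 1843 → Nov 18, 1843: 31 days (October has 31).
Nov 18, 1843 → Dec 18, 1843: 30 days (November has 30).
Dec 18, 1843 → Jan 18, 1844: 31 days (December has 31).
Jan 18, 1844 → Feb 18, 1844: 31 days (January has 31).
Feb 18, 1844 → Mar 18, 1844: 29 days (February has 29).
Mar 18, 1844 → Apr 18, 1844: 31 days (March has 31).
Apr 18, 1844 → May 11, 1844: 23 days.
Total: 601 days.

601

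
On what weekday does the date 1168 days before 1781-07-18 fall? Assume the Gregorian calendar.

Thursday

First find the weekday of Jul 18, 1781. Doomsday rule: the anchor day for the 1700s is Sunday. For year 81: 81÷12 = 6 r 9, and 9÷4 = 2, so 6+9+2 = 17.
Sunday + 17 ≡ Wednesday — that's 1781's doomsday.
In July the doomsday date is Jul 11.
Jul 18 is 7 days after Jul 11; 7 mod 7 = 0, so Wednesday + 0 = Wednesday.
1168 mod 7 = 6, so 1168 days before a Wednesday is Wednesday − 6 = Thursday.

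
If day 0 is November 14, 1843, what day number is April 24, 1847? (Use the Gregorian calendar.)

Nov 14, 1843 → Nov 14, 1844: 366 days (Feb 29, 1844 is in that span).
Nov 14, 1844 → Nov 14, 1845: 365 days.
Nov 14, 1845 → Nov 14, 1846: 365 days.
Nov 14, 1846 → Dec 14, 1846: 30 days (November has 30).
Dec 14, 1846 → Jan 14, 1847: 31 days (December has 31).
Jan 14, 1847 → Feb 14, 1847: 31 days (January has 31).
Feb 14, 1847 → Mar 14, 1847: 28 days (February has 28).
Mar 14, 1847 → Apr 14, 1847: 31 days (March has 31).
Apr 14, 1847 → Apr 24, 1847: 10 days.
Total: 1257 days.

1257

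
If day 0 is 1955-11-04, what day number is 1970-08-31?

Nov 4, 1955 → Nov 4, 1956: 366 days (Feb 29, 1956 is in that span).
Nov 4, 1956 → Nov 4, 1957: 365 days.
Nov 4, 1957 → Nov 4, 1958: 365 days.
Nov 4, 1958 → Nov 4, 1959: 365 days.
Nov 4, 1959 → Nov 4, 1960: 366 days (Feb 29, 1960 is in that span).
Nov 4, 1960 → Nov 4, 1961: 365 days.
Nov 4, 1961 → Nov 4, 1962: 365 days.
Nov 4, 1962 → Nov 4, 1963: 365 days.
Nov 4, 1963 → Nov 4, 1964: 366 days (Feb 29, 1964 is in that span).
Nov 4, 1964 → Nov 4, 1965: 365 days.
Nov 4, 1965 → Nov 4, 1966: 365 days.
Nov 4, 1966 → Nov 4, 1967: 365 days.
Nov 4, 1967 → Nov 4, 1968: 366 days (Feb 29, 1968 is in that span).
Nov 4, 1968 → Nov 4, 1969: 365 days.
Nov 4, 1969 → Dec 4, 1969: 30 days (November has 30).
Dec 4, 1969 → Jan 4, 1970: 31 days (December has 31).
Jan 4, 1970 → Feb 4, 1970: 31 days (January has 31).
Feb 4, 1970 → Mar 4, 1970: 28 days (February has 28).
Mar 4, 1970 → Apr 4, 1970: 31 days (March has 31).
Apr 4, 1970 → May 4, 1970: 30 days (April has 30).
May 4, 1970 → Jun 4, 1970: 31 days (May has 31).
Jun 4, 1970 → Jul 4, 1970: 30 days (June has 30).
Jul 4, 1970 → Aug 4, 1970: 31 days (July has 31).
Aug 4, 1970 → Aug 31, 1970: 27 days.
Total: 5414 days.

5414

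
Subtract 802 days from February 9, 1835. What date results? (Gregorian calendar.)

−365 (one year) → Feb 9, 1834 (437 left).
−365 (one year) → Feb 9, 1833 (72 left).
−9 → Jan 31, 1833 (end of Jan, 31 days; 63 left).
−31 → Dec 31, 1832 (end of Dec, 31 days; 32 left).
−31 → Nov 30, 1832 (end of Nov, 30 days; 1 left).
−1 → Nov 29, 1832.

November 29, 1832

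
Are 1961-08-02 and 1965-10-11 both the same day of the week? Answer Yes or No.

No

From Aug 2, 1961 to Oct 11, 1965 is 1531 days.
1531 mod 7 = 5, so they are different weekdays.
(Aug 2, 1961 is a Wednesday; Oct 11, 1965 is a Monday.)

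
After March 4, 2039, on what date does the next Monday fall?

Mar 4, 2039 is a Friday.
From Friday to the next Monday is 3 days.
Mar 4, 2039 + 3 = Mar 7, 2039.

March 7, 2039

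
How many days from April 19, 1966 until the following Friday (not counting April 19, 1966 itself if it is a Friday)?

Apr 19, 1966 is a Tuesday.
From Tuesday to the next Friday is 3 days.

3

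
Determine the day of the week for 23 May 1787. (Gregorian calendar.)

Wednesday

Doomsday rule: the anchor day for the 1700s is Sunday. For year 87: 87÷12 = 7 r 3, and 3÷4 = 0, so 7+3+0 = 10.
Sunday + 10 ≡ Wednesday — that's 1787's doomsday.
In May the doomsday date is May 9.
May 23 is 14 days after May 9; 14 mod 7 = 0, so Wednesday + 0 = Wednesday.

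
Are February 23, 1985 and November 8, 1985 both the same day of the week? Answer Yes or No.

No

From Feb 23, 1985 to Nov 8, 1985 is 258 days.
258 mod 7 = 6, so they are different weekdays.
(Feb 23, 1985 is a Saturday; Nov 8, 1985 is a Friday.)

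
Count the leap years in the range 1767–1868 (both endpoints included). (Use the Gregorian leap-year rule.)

25

Multiples of 4 in [1767,1868]: 26.
Of those, multiples of 100: 1 (not leap unless ÷400).
Multiples of 400: 0.
Leap years = 26 − 1 + 0 = 25.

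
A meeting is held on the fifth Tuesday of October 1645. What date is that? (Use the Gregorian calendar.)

October 1, 1645 is a Sunday.
The first Tuesday is therefore October 3 (2 days later).
The fifth Tuesday is 3 + 4×7 = October 31.

October 31, 1645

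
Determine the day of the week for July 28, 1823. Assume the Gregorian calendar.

Doomsday rule: the anchor day for the 1800s is Friday. For year 23: 23÷12 = 1 r 11, and 11÷4 = 2, so 1+11+2 = 14.
Friday + 14 ≡ Friday — that's 1823's doomsday.
In July the doomsday date is Jul 11.
Jul 28 is 17 days after Jul 11; 17 mod 7 = 3, so Friday + 3 = Monday.

Monday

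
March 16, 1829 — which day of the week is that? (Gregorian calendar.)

Monday

Doomsday rule: the anchor day for the 1800s is Friday. For year 29: 29÷12 = 2 r 5, and 5÷4 = 1, so 2+5+1 = 8.
Friday + 8 ≡ Saturday — that's 1829's doomsday.
In March the doomsday date is Mar 14.
Mar 16 is 2 days after Mar 14; 2 mod 7 = 2, so Saturday + 2 = Monday.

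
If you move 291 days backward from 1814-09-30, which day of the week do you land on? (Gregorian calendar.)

Monday

First find the weekday of Sep 30, 1814. Doomsday rule: the anchor day for the 1800s is Friday. For year 14: 14÷12 = 1 r 2, and 2÷4 = 0, so 1+2+0 = 3.
Friday + 3 ≡ Monday — that's 1814's doomsday.
In September the doomsday date is Sep 5.
Sep 30 is 25 days after Sep 5; 25 mod 7 = 4, so Monday + 4 = Friday.
291 mod 7 = 4, so 291 days before a Friday is Friday − 4 = Monday.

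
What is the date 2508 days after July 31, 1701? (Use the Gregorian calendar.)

+365 (one year) → Jul 31, 1702 (2143 left).
+365 (one year) → Jul 31, 1703 (1778 left).
+366 (one year; includes Feb 29, 1704) → Jul 31, 1704 (1412 left).
+365 (one year) → Jul 31, 1705 (1047 left).
+365 (one year) → Jul 31, 1706 (682 left).
+365 (one year) → Jul 31, 1707 (317 left).
Jul has 31 days: +1 → Aug 1, 1707 (316 left).
Aug has 31 days: +31 → Sep 1, 1707 (285 left).
Sep has 30 days: +30 → Oct 1, 1707 (255 left).
Oct has 31 days: +31 → Nov 1, 1707 (224 left).
Nov has 30 days: +30 → Dec 1, 1707 (194 left).
Dec has 31 days: +31 → Jan 1, 1708 (163 left).
Jan has 31 days: +31 → Feb 1, 1708 (132 left).
Feb has 29 days: +29 → Mar 1, 1708 (103 left).
Mar has 31 days: +31 → Apr 1, 1708 (72 left).
Apr has 30 days: +30 → May 1, 1708 (42 left).
May has 31 days: +31 → Jun 1, 1708 (11 left).
+11 → Jun 12, 1708.

June 12, 1708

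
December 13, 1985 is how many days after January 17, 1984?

Jan 17, 1984 → Jan 17, 1985: 366 days (Feb 29, 1984 is in that span).
Jan 17, 1985 → Feb 17, 1985: 31 days (January has 31).
Feb 17, 1985 → Mar 17, 1985: 28 days (February has 28).
Mar 17, 1985 → Apr 17, 1985: 31 days (March has 31).
Apr 17, 1985 → May 17, 1985: 30 days (April has 30).
May 17, 1985 → Jun 17, 1985: 31 days (May has 31).
Jun 17, 1985 → Jul 17, 1985: 30 days (June has 30).
Jul 17, 1985 → Aug 17, 1985: 31 days (July has 31).
Aug 17, 1985 → Sep 17, 1985: 31 days (August has 31).
Sep 17, 1985 → Oct 17, 1985: 30 days (September has 30).
Oct 17, 1985 → Nov 17, 1985: 31 days (October has 31).
Nov 17, 1985 → Dec 13, 1985: 26 days.
Total: 696 days.

696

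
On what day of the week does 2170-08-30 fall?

Doomsday rule: the anchor day for the 2100s is Sunday. For year 70: 70÷12 = 5 r 10, and 10÷4 = 2, so 5+10+2 = 17.
Sunday + 17 ≡ Wednesday — that's 2170's doomsday.
In August the doomsday date is Aug 8.
Aug 30 is 22 days after Aug 8; 22 mod 7 = 1, so Wednesday + 1 = Thursday.

Thursday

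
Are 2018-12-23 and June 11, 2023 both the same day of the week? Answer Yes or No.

From Dec 23, 2018 to Jun 11, 2023 is 1631 days.
1631 mod 7 = 0, so they are the same weekday.
(Dec 23, 2018 is a Sunday; Jun 11, 2023 is a Sunday.)

Yes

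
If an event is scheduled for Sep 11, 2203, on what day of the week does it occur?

Sunday

Doomsday rule: the anchor day for the 2200s is Friday. For year 03: 3÷12 = 0 r 3, and 3÷4 = 0, so 0+3+0 = 3.
Friday + 3 ≡ Monday — that's 2203's doomsday.
In September the doomsday date is Sep 5.
Sep 11 is 6 days after Sep 5; 6 mod 7 = 6, so Monday + 6 = Sunday.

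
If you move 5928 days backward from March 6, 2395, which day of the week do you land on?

Tuesday

Mar 6, 2395 is a Monday.
5928 mod 7 = 6, so 5928 days before a Monday is Monday − 6 = Tuesday.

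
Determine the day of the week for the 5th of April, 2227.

Doomsday rule: the anchor day for the 2200s is Friday. For year 27: 27÷12 = 2 r 3, and 3÷4 = 0, so 2+3+0 = 5.
Friday + 5 ≡ Wednesday — that's 2227's doomsday.
In April the doomsday date is Apr 4.
Apr 5 is 1 day after Apr 4; 1 mod 7 = 1, so Wednesday + 1 = Thursday.

Thursday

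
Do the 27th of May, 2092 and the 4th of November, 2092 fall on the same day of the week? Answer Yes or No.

From May 27, 2092 to Nov 4, 2092 is 161 days.
161 mod 7 = 0, so they are the same weekday.
(May 27, 2092 is a Tuesday; Nov 4, 2092 is a Tuesday.)

Yes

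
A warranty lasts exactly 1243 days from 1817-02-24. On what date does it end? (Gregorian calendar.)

+365 (one year) → Feb 24, 1818 (878 left).
+365 (one year) → Feb 24, 1819 (513 left).
+365 (one year) → Feb 24, 1820 (148 left).
Feb has 29 days: +6 → Mar 1, 1820 (142 left).
Mar has 31 days: +31 → Apr 1, 1820 (111 left).
Apr has 30 days: +30 → May 1, 1820 (81 left).
May has 31 days: +31 → Jun 1, 1820 (50 left).
Jun has 30 days: +30 → Jul 1, 1820 (20 left).
+20 → Jul 21, 1820.

July 21, 1820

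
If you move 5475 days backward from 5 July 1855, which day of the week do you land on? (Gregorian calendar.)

Jul 5, 1855 is a Thursday.
5475 mod 7 = 1, so 5475 days before a Thursday is Thursday − 1 = Wednesday.

Wednesday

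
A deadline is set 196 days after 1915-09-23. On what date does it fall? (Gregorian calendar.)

Sep has 30 days: +8 → Oct 1, 1915 (188 left).
Oct has 31 days: +31 → Nov 1, 1915 (157 left).
Nov has 30 days: +30 → Dec 1, 1915 (127 left).
Dec has 31 days: +31 → Jan 1, 1916 (96 left).
Jan has 31 days: +31 → Feb 1, 1916 (65 left).
Feb has 29 days: +29 → Mar 1, 1916 (36 left).
Mar has 31 days: +31 → Apr 1, 1916 (5 left).
+5 → Apr 6, 1916.

April 6, 1916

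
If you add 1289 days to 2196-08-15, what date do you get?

+365 (one year) → Aug 15, 2197 (924 left).
+365 (one year) → Aug 15, 2198 (559 left).
+365 (one year) → Aug 15, 2199 (194 left).
Aug has 31 days: +17 → Sep 1, 2199 (177 left).
Sep has 30 days: +30 → Oct 1, 2199 (147 left).
Oct has 31 days: +31 → Nov 1, 2199 (116 left).
Nov has 30 days: +30 → Dec 1, 2199 (86 left).
Dec has 31 days: +31 → Jan 1, 2200 (55 left).
Jan has 31 days: +31 → Feb 1, 2200 (24 left).
+24 → Feb 25, 2200.

February 25, 2200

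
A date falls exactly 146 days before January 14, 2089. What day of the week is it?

Saturday

First find the weekday of Jan 14, 2089. Doomsday rule: the anchor day for the 2000s is Tuesday. For year 89: 89÷12 = 7 r 5, and 5÷4 = 1, so 7+5+1 = 13.
Tuesday + 13 ≡ Monday — that's 2089's doomsday.
In January the doomsday date is Jan 3 (2089 is not a leap year).
Jan 14 is 11 days after Jan 3; 11 mod 7 = 4, so Monday + 4 = Friday.
146 mod 7 = 6, so 146 days before a Friday is Friday − 6 = Saturday.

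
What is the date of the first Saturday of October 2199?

October 1, 2199 is a Tuesday.
The first Saturday is therefore October 5 (4 days later).

October 5, 2199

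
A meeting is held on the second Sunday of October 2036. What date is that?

October 1, 2036 is a Wednesday.
The first Sunday is therefore October 5 (4 days later).
The second Sunday is 5 + 1×7 = October 12.

October 12, 2036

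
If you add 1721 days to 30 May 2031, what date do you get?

+366 (one year; includes Feb 29, 2032) → May 30, 2032 (1355 left).
+365 (one year) → May 30, 2033 (990 left).
+365 (one year) → May 30, 2034 (625 left).
+365 (one year) → May 30, 2035 (260 left).
May has 31 days: +2 → Jun 1, 2035 (258 left).
Jun has 30 days: +30 → Jul 1, 2035 (228 left).
Jul has 31 days: +31 → Aug 1, 2035 (197 left).
Aug has 31 days: +31 → Sep 1, 2035 (166 left).
Sep has 30 days: +30 → Oct 1, 2035 (136 left).
Oct has 31 days: +31 → Nov 1, 2035 (105 left).
Nov has 30 days: +30 → Dec 1, 2035 (75 left).
Dec has 31 days: +31 → Jan 1, 2036 (44 left).
Jan has 31 days: +31 → Feb 1, 2036 (13 left).
+13 → Feb 14, 2036.

February 14, 2036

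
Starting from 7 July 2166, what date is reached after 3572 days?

April 17, 2176

+365 (one year) → Jul 7, 2167 (3207 left).
+366 (one year; includes Feb 29, 2168) → Jul 7, 2168 (2841 left).
+365 (one year) → Jul 7, 2169 (2476 left).
+365 (one year) → Jul 7, 2170 (2111 left).
+365 (one year) → Jul 7, 2171 (1746 left).
+366 (one year; includes Feb 29, 2172) → Jul 7, 2172 (1380 left).
+365 (one year) → Jul 7, 2173 (1015 left).
+365 (one year) → Jul 7, 2174 (650 left).
+365 (one year) → Jul 7, 2175 (285 left).
Jul has 31 days: +25 → Aug 1, 2175 (260 left).
Aug has 31 days: +31 → Sep 1, 2175 (229 left).
Sep has 30 days: +30 → Oct 1, 2175 (199 left).
Oct has 31 days: +31 → Nov 1, 2175 (168 left).
Nov has 30 days: +30 → Dec 1, 2175 (138 left).
Dec has 31 days: +31 → Jan 1, 2176 (107 left).
Jan has 31 days: +31 → Feb 1, 2176 (76 left).
Feb has 29 days: +29 → Mar 1, 2176 (47 left).
Mar has 31 days: +31 → Apr 1, 2176 (16 left).
+16 → Apr 17, 2176.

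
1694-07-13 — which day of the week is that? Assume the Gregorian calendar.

Tuesday

Doomsday rule: the anchor day for the 1600s is Tuesday. For year 94: 94÷12 = 7 r 10, and 10÷4 = 2, so 7+10+2 = 19.
Tuesday + 19 ≡ Sunday — that's 1694's doomsday.
In July the doomsday date is Jul 11.
Jul 13 is 2 days after Jul 11; 2 mod 7 = 2, so Sunday + 2 = Tuesday.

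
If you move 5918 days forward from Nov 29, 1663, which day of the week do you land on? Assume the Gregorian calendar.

Sunday

Nov 29, 1663 is a Thursday.
5918 mod 7 = 3, so 5918 days after a Thursday is Thursday + 3 = Sunday.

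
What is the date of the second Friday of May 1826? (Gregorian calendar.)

May 12, 1826

May 1, 1826 is a Monday.
The first Friday is therefore May 5 (4 days later).
The second Friday is 5 + 1×7 = May 12.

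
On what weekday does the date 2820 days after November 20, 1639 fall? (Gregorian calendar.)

First find the weekday of Nov 20, 1639. Doomsday rule: the anchor day for the 1600s is Tuesday. For year 39: 39÷12 = 3 r 3, and 3÷4 = 0, so 3+3+0 = 6.
Tuesday + 6 ≡ Monday — that's 1639's doomsday.
In November the doomsday date is Nov 7.
Nov 20 is 13 days after Nov 7; 13 mod 7 = 6, so Monday + 6 = Sunday.
2820 mod 7 = 6, so 2820 days after a Sunday is Sunday + 6 = Saturday.

Saturday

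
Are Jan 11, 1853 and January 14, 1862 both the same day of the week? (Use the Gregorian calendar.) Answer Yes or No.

Yes

From Jan 11, 1853 to Jan 14, 1862 is 3290 days.
3290 mod 7 = 0, so they are the same weekday.
(Jan 11, 1853 is a Tuesday; Jan 14, 1862 is a Tuesday.)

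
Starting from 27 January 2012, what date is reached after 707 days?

January 3, 2014

+366 (one year; includes Feb 29, 2012) → Jan 27, 2013 (341 left).
Jan has 31 days: +5 → Feb 1, 2013 (336 left).
Feb has 28 days: +28 → Mar 1, 2013 (308 left).
Mar has 31 days: +31 → Apr 1, 2013 (277 left).
Apr has 30 days: +30 → May 1, 2013 (247 left).
May has 31 days: +31 → Jun 1, 2013 (216 left).
Jun has 30 days: +30 → Jul 1, 2013 (186 left).
Jul has 31 days: +31 → Aug 1, 2013 (155 left).
Aug has 31 days: +31 → Sep 1, 2013 (124 left).
Sep has 30 days: +30 → Oct 1, 2013 (94 left).
Oct has 31 days: +31 → Nov 1, 2013 (63 left).
Nov has 30 days: +30 → Dec 1, 2013 (33 left).
Dec has 31 days: +31 → Jan 1, 2014 (2 left).
+2 → Jan 3, 2014.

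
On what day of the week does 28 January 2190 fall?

Doomsday rule: the anchor day for the 2100s is Sunday. For year 90: 90÷12 = 7 r 6, and 6÷4 = 1, so 7+6+1 = 14.
Sunday + 14 ≡ Sunday — that's 2190's doomsday.
In January the doomsday date is Jan 3 (2190 is not a leap year).
Jan 28 is 25 days after Jan 3; 25 mod 7 = 4, so Sunday + 4 = Thursday.

Thursday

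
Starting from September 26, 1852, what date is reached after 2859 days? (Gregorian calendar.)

July 25, 1860

+365 (one year) → Sep 26, 1853 (2494 left).
+365 (one year) → Sep 26, 1854 (2129 left).
+365 (one year) → Sep 26, 1855 (1764 left).
+366 (one year; includes Feb 29, 1856) → Sep 26, 1856 (1398 left).
+365 (one year) → Sep 26, 1857 (1033 left).
+365 (one year) → Sep 26, 1858 (668 left).
+365 (one year) → Sep 26, 1859 (303 left).
Sep has 30 days: +5 → Oct 1, 1859 (298 left).
Oct has 31 days: +31 → Nov 1, 1859 (267 left).
Nov has 30 days: +30 → Dec 1, 1859 (237 left).
Dec has 31 days: +31 → Jan 1, 1860 (206 left).
Jan has 31 days: +31 → Feb 1, 1860 (175 left).
Feb has 29 days: +29 → Mar 1, 1860 (146 left).
Mar has 31 days: +31 → Apr 1, 1860 (115 left).
Apr has 30 days: +30 → May 1, 1860 (85 left).
May has 31 days: +31 → Jun 1, 1860 (54 left).
Jun has 30 days: +30 → Jul 1, 1860 (24 left).
+24 → Jul 25, 1860.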